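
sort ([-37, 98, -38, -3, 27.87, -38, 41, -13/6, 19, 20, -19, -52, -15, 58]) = [-52, -38, -38, -37, -19, -15, -3, -13/6, 19, 20, 27.87, 41, 58, 98]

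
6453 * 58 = 374274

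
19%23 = 19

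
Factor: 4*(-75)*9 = -1*2^2*3^3*5^2 = -2700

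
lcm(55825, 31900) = 223300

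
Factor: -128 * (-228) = 2^9 * 3^1 * 19^1 = 29184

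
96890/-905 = -107 - 11/181 ≈ -107.06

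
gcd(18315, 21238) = 37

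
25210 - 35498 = -10288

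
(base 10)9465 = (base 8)22371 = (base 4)2103321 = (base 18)1b3f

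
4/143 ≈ 0.0280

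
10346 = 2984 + 7362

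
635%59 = 45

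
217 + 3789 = 4006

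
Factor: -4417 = -1*7^1*631^1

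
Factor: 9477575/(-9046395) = -1*3^(-2)*5^1*201031^(-1)*379103^1 = -1895515/1809279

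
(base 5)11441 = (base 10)871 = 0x367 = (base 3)1012021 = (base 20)23b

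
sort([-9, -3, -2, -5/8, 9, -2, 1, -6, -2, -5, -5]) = [-9, -6, -5, -5, -3, -2, -2, -2, -5/8, 1, 9]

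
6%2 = 0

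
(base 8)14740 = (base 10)6624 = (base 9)10070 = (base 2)1100111100000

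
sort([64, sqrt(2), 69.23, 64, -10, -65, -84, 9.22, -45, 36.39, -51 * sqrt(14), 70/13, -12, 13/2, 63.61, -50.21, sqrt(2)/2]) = [-51 * sqrt(14), -84, -65, -50.21, -45, -12, -10, sqrt(2)/2, sqrt(2), 70/13, 13/2, 9.22, 36.39, 63.61, 64, 64, 69.23]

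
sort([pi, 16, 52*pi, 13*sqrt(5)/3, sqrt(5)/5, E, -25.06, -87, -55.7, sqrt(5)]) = [-87, -55.7, -25.06, sqrt(5)/5, sqrt(5), E, pi, 13*sqrt(5)/3, 16, 52*pi]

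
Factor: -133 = -1*7^1*19^1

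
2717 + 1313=4030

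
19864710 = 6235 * 3186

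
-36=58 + -94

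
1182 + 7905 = 9087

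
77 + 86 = 163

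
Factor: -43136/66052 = -1*2^5*7^ (-2) = -32/49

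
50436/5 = 10087+1/5 = 10087.20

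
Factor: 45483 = 3^1*15161^1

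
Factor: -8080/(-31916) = 2^2 * 5^1 * 79^(-1) = 20/79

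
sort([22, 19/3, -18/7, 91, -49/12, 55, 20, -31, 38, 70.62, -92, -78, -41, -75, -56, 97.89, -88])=[-92, -88, -78, -75, -56, -41, -31, -49/12, -18/7, 19/3, 20, 22, 38, 55, 70.62, 91, 97.89]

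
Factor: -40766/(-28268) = 2^(-1) * 11^1 * 17^1 * 37^(-1) * 109^1 * 191^(-1) = 20383/14134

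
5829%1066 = 499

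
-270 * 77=-20790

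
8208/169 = 48 + 96/169 ≈ 48.57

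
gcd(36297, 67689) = 981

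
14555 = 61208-46653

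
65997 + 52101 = 118098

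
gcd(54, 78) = 6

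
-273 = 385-658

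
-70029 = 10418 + -80447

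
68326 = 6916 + 61410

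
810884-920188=-109304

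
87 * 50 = 4350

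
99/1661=9/151≈0.0596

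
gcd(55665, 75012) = 3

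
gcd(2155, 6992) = 1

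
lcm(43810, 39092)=2540980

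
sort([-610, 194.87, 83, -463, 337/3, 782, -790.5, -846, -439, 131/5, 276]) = [-846, -790.5, -610, -463, -439, 131/5, 83, 337/3, 194.87, 276, 782]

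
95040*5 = 475200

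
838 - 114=724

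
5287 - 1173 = 4114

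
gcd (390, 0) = 390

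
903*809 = 730527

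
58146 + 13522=71668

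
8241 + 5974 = 14215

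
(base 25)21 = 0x33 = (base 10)51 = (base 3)1220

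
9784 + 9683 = 19467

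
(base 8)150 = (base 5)404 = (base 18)5e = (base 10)104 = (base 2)1101000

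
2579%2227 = 352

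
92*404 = 37168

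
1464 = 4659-3195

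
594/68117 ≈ 0.00872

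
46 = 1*46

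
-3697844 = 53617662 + -57315506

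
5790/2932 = 1+1429/1466 ≈ 1.97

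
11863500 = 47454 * 250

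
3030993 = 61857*49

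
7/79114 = 1/11302 ≈ 0.0000885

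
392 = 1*392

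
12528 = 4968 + 7560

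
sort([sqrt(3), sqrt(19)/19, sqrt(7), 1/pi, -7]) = [-7, sqrt(19)/19, 1/pi, sqrt(3), sqrt(7)]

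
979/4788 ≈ 0.204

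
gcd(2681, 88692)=1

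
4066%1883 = 300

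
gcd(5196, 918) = 6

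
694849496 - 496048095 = 198801401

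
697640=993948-296308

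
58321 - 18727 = 39594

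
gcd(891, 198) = 99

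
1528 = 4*382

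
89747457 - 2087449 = 87660008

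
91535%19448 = 13743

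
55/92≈0.598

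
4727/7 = 675+2/7 ≈ 675.29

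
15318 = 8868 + 6450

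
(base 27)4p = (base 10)133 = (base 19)70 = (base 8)205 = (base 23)5i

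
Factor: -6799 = -1*13^1*523^1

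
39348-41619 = -2271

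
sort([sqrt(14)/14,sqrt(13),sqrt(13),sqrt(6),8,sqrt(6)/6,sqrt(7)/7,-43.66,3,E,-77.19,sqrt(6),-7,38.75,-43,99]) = [-77.19,-43.66,-43,-7,sqrt(14)/14,sqrt(7)/7,sqrt(6)/6,sqrt(6),sqrt(6),E,3,sqrt(13),sqrt(13),8,38.75,99]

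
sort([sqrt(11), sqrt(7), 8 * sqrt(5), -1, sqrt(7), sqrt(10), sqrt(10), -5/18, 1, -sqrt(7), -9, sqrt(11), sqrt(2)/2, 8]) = [-9, -sqrt(7), -1, -5/18, sqrt(2)/2, 1, sqrt(7), sqrt(7), sqrt(10), sqrt(10), sqrt(11), sqrt(11), 8, 8 * sqrt(5)]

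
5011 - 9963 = -4952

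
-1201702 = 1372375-2574077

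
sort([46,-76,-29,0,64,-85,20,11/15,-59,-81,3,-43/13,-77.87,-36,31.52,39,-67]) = [-85,-81,-77.87,-76,-67,-59,-36,-29,-43/13,0,11/15,3,20,31.52,39,46,64]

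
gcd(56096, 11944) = 8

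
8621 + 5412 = 14033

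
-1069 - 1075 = -2144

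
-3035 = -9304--6269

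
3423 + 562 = 3985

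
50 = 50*1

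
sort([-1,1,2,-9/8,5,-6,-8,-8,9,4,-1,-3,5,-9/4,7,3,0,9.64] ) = [-8,-8,-6,-3,-9/4,-9/8,-1,-1,0,1,2,3,4,5,5,7,9,9.64] 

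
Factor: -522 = -1*2^1*3^2*29^1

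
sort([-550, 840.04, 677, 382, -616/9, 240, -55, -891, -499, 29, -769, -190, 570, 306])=[-891, -769, -550, -499, -190, -616/9, -55, 29, 240, 306, 382, 570, 677, 840.04]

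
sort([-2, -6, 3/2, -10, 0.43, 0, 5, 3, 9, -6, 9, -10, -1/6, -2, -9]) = [-10, -10, -9, -6, -6, -2, -2, -1/6, 0, 0.43, 3/2, 3, 5, 9, 9]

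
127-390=-263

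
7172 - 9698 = -2526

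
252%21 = 0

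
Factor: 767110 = 2^1*5^1*41^1*1871^1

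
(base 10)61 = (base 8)75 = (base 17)3a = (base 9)67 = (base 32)1t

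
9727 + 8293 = 18020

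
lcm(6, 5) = 30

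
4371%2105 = 161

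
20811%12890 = 7921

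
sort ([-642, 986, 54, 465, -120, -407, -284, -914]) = [-914, -642, -407, -284, -120, 54, 465, 986]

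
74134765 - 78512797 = -4378032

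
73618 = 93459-19841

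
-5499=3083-8582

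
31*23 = 713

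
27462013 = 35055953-7593940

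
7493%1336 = 813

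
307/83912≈0.00366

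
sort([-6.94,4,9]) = [-6.94,4,9]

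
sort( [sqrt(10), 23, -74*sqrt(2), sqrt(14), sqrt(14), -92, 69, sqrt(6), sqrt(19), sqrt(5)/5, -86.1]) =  [-74*sqrt(2), -92, -86.1, sqrt(5)/5, sqrt(6), sqrt(10), sqrt(14), sqrt(14), sqrt(19), 23, 69]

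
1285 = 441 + 844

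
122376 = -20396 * (-6)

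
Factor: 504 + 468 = 2^2*3^5 = 972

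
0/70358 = 0 = 0.00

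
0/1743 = 0 = 0.00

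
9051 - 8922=129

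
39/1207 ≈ 0.0323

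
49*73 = 3577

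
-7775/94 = -82 - 67/94≈-82.71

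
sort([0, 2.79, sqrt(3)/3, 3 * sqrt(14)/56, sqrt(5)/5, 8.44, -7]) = [-7, 0, 3 * sqrt(14)/56, sqrt(5)/5, sqrt(3)/3, 2.79, 8.44]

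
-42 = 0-42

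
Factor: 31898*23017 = 2^1*41^1*389^1*23017^1 = 734196266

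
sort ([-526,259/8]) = [-526,259/8]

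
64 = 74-10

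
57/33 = 1 + 8/11 ≈ 1.73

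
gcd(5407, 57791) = 1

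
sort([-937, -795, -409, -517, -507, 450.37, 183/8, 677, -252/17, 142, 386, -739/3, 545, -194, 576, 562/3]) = [-937, -795, -517, -507, -409, -739/3, -194, -252/17, 183/8, 142, 562/3, 386, 450.37, 545, 576, 677]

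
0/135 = 0 = 0.00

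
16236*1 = 16236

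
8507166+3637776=12144942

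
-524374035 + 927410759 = 403036724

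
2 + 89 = 91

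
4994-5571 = -577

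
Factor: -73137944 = -1 * 2^3 * 11^1 * 17^1 * 48889^1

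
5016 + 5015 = 10031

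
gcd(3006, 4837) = 1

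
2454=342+2112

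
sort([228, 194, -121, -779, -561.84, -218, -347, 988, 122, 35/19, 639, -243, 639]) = [-779, -561.84, -347, -243, -218, -121, 35/19, 122, 194, 228, 639, 639, 988]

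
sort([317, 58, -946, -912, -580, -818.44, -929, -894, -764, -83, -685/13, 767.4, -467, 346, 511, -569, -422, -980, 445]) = [-980, -946, -929, -912, -894, -818.44, -764, -580, -569, -467, -422, -83, -685/13, 58, 317, 346, 445, 511, 767.4]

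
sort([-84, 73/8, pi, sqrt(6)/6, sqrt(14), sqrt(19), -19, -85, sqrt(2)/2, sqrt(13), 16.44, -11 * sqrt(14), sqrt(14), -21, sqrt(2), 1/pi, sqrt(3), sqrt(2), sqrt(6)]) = [-85, -84, -11 * sqrt(14), -21, -19, 1/pi, sqrt(6)/6, sqrt(2)/2, sqrt(2), sqrt(2), sqrt(3), sqrt(6), pi, sqrt(13), sqrt(14), sqrt(14), sqrt(19), 73/8, 16.44]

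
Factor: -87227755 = -1*5^1*1031^1*16921^1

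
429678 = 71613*6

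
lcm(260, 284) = 18460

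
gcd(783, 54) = 27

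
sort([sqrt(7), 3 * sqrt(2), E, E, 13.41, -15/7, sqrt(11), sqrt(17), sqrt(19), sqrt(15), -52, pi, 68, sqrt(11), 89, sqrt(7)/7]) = [-52, -15/7, sqrt(7)/7, sqrt(7), E, E, pi, sqrt(11), sqrt(11), sqrt(15), sqrt(17), 3 * sqrt(2), sqrt(19), 13.41, 68, 89]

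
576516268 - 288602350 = 287913918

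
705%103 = 87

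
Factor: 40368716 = 2^2 * 947^1 * 10657^1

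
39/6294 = 13/2098 ≈ 0.00620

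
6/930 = 1/155 ≈ 0.00645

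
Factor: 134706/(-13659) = -1*2^1*11^1*13^1*29^(-1) = -286/29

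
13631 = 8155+5476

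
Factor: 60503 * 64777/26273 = 13^(-1) * 17^1 * 43^(-1) * 47^(-1) * 211^1 * 307^1 * 3559^1 = 3919202831/26273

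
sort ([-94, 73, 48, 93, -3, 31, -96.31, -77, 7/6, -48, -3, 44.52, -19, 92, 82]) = [-96.31, -94, -77, -48, -19, -3, -3, 7/6, 31, 44.52, 48, 73, 82, 92, 93]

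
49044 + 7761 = 56805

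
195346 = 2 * 97673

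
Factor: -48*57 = -1*2^4*3^2*19^1 = -2736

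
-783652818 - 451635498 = -1235288316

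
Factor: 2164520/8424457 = 2^3*5^1*53^1*1021^1*8424457^(-1)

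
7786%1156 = 850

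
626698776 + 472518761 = 1099217537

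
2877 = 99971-97094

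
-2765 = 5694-8459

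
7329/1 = 7329 = 7329.00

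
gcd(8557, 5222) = 1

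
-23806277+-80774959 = -104581236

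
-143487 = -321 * 447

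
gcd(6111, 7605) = 9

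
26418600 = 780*33870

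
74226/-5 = -14845 - 1/5 = -14845.20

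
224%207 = 17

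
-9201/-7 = 1314 + 3/7 ≈ 1314.43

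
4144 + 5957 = 10101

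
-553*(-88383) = 48875799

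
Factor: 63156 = 2^2 * 3^1 * 19^1 * 277^1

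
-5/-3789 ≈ 0.00132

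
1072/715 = 1 + 357/715 ≈ 1.50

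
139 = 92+47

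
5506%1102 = 1098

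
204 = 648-444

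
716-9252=-8536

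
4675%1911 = 853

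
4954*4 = 19816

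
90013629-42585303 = 47428326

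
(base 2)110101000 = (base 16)1a8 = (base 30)e4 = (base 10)424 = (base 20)114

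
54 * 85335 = 4608090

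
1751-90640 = -88889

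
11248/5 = 2249 + 3/5 = 2249.60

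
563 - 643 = -80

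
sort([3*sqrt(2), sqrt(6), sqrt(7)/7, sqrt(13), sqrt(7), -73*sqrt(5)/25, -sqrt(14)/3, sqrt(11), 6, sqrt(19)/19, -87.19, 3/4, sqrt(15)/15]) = [-87.19, -73*sqrt(5)/25, -sqrt(14)/3, sqrt(19)/19, sqrt(15)/15, sqrt(7)/7, 3/4, sqrt(6), sqrt(7), sqrt(11), sqrt(13), 3*sqrt(2), 6]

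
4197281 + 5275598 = 9472879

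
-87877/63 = -1394 - 55/63 ≈ -1394.87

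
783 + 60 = 843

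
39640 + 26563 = 66203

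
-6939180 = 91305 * (-76)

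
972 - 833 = 139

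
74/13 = 5+9/13 ≈ 5.69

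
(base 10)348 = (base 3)110220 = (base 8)534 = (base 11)297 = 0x15c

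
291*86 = 25026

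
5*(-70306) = -351530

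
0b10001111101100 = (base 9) 13547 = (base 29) ar3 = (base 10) 9196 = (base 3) 110121121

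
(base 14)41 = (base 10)57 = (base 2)111001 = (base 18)33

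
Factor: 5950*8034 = 2^2*3^1*5^2*7^1*13^1*17^1*103^1 = 47802300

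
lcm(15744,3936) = 15744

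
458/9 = 50+8/9 ≈ 50.89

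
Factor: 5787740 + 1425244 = 2^3*3^1*23^1*73^1*179^1 = 7212984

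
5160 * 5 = 25800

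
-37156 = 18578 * (-2) 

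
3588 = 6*598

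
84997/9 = 9444+1/9≈9444.11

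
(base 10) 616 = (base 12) 434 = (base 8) 1150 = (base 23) 13i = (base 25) og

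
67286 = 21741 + 45545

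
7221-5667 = 1554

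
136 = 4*34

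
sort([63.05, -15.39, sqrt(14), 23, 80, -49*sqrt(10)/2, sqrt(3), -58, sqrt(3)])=[-49*sqrt(10)/2, -58, -15.39, sqrt(3), sqrt(3), sqrt(14), 23, 63.05, 80]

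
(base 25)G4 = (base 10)404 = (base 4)12110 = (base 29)DR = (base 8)624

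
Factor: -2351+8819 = 2^2 * 3^1 * 7^2 * 11^1 = 6468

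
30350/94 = 322 + 41/47 ≈ 322.87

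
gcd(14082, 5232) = 6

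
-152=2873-3025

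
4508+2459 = 6967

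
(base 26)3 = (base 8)3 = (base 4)3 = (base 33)3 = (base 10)3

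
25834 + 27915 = 53749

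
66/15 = 4 + 2/5 = 4.40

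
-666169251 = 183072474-849241725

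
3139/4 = 784 + 3/4 = 784.75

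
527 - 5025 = -4498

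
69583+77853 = 147436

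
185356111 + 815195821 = 1000551932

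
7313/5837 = 1 + 1476/5837 ≈ 1.25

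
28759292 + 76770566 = 105529858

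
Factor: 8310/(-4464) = -1 * 2^(-3) * 3^(-1) * 5^1 * 31^(-1) * 277^1 = -1385/744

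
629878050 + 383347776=1013225826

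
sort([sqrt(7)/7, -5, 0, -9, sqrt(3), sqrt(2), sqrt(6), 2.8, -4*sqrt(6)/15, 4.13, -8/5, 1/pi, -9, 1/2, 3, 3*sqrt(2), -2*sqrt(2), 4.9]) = [-9, -9, -5, -2*sqrt(2), -8/5, -4*sqrt(6)/15, 0, 1/pi, sqrt(7)/7, 1/2, sqrt(2), sqrt(3), sqrt(6), 2.8, 3, 4.13, 3*sqrt(2), 4.9]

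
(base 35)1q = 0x3d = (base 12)51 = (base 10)61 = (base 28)25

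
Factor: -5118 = -1 * 2^1 * 3^1 * 853^1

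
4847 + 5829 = 10676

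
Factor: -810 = -1 * 2^1 * 3^4 * 5^1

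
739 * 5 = 3695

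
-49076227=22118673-71194900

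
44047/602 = 73+101/602 ≈ 73.17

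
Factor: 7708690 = 2^1*5^1*11^1*70079^1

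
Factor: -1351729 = -1 * 41^1 * 32969^1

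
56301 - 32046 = 24255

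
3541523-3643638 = -102115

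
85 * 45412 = 3860020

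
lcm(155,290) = 8990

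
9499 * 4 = 37996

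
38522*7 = 269654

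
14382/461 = 31 + 91/461 ≈ 31.20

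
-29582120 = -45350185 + 15768065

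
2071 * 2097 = 4342887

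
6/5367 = 2/1789 ≈ 0.00112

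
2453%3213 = 2453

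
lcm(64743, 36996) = 258972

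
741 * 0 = 0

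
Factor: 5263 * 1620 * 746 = 2^3 * 3^4 * 5^1 * 19^1 * 277^1 * 373^1 = 6360440760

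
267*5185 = 1384395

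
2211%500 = 211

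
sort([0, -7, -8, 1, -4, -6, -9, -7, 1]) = [-9, -8, -7, -7, -6, -4, 0, 1, 1]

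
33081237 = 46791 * 707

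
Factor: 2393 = 2393^1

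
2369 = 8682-6313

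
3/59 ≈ 0.0508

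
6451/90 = 71 + 61/90 ≈ 71.68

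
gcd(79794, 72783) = 9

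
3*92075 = 276225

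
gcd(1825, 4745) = 365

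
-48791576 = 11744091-60535667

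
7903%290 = 73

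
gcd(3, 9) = 3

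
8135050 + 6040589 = 14175639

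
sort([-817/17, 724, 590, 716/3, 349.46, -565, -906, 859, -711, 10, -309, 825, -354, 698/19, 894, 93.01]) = [-906, -711, -565, -354, -309, -817/17, 10, 698/19, 93.01, 716/3, 349.46, 590, 724, 825, 859, 894]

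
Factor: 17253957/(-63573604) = -1*2^(-2)*3^1*7^1*19^1*83^1*463^(-1)*521^1*34327^(-1) 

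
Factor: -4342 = -1 * 2^1 * 13^1 * 167^1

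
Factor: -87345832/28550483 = -1 * 2^3 * 7^2 * 13^(-1) * 19^(-1) * 163^1 * 1367^1 * 115589^(-1)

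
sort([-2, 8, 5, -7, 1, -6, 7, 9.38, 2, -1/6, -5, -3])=[-7, -6, -5, -3, -2, -1/6, 1, 2, 5, 7, 8, 9.38]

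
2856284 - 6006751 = -3150467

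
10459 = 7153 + 3306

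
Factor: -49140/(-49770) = 2^1*3^1*13^1*79^(-1) = 78/79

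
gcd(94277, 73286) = 1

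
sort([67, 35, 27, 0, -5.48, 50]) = [-5.48, 0, 27, 35, 50, 67]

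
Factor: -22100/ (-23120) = 2^ (-2)*5^1*13^1*17^ (-1) = 65/68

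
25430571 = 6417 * 3963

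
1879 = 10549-8670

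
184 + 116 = 300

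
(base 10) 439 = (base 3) 121021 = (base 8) 667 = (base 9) 537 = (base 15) 1e4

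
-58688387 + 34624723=-24063664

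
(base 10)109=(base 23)4h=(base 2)1101101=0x6d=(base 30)3j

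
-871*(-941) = 819611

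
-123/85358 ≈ -0.00144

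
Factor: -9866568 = -1 * 2^3 * 3^1 * 37^1 * 41^1 * 271^1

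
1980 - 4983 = -3003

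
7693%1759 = 657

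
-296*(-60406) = 17880176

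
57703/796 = 72+391/796 ≈ 72.49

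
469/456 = 1 + 13/456≈1.03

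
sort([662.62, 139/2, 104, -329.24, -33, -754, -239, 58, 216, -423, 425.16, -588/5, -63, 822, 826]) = [-754, -423, -329.24, -239, -588/5, -63, -33, 58, 139/2, 104, 216, 425.16, 662.62, 822, 826]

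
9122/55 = 165 + 47/55 ≈ 165.85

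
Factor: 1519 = 7^2 * 31^1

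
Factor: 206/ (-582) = -1 * 3^ (-1) * 97^ (-1) * 103^1 = -103/291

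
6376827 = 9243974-2867147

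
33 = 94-61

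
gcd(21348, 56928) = 7116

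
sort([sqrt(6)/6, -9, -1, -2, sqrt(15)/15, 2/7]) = [-9, -2, -1, sqrt(15)/15, 2/7, sqrt(6)/6]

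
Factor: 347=347^1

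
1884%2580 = 1884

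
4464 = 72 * 62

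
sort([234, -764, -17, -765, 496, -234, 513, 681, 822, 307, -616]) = [-765, -764, -616, -234, -17, 234, 307, 496, 513, 681, 822]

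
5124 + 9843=14967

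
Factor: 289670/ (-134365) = -1 * 2^1 * 7^ (-1) * 11^ (-1) * 83^1 = -166/77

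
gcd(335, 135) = 5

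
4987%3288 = 1699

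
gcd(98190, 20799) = 9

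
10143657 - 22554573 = -12410916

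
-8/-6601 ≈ 0.00121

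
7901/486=16+125/486 ≈ 16.26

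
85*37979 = 3228215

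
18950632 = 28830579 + -9879947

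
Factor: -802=-1 * 2^1 * 401^1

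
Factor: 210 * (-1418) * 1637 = -1 * 2^2 * 3^1 * 5^1 * 7^1 * 709^1 * 1637^1 = -487465860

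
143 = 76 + 67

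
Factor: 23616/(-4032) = -1*7^(-1)*41^1 = -41/7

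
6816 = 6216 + 600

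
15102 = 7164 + 7938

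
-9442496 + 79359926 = 69917430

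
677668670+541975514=1219644184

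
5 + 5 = 10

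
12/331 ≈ 0.0363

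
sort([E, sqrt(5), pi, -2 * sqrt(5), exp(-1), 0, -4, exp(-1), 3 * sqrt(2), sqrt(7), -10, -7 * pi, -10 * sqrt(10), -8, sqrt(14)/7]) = [-10 * sqrt(10), -7 * pi, -10, -8, -2 * sqrt(5), -4, 0, exp(-1), exp(-1), sqrt(14)/7, sqrt(5), sqrt(7), E, pi, 3 * sqrt(2)]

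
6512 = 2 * 3256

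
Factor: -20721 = -1 * 3^1 * 6907^1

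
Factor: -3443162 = -1 * 2^1 * 353^1 * 4877^1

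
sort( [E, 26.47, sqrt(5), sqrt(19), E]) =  [sqrt(5), E, E, sqrt(19), 26.47]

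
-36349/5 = -7269 - 4/5 = -7269.80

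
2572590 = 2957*870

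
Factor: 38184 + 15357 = 3^4 * 661^1 = 53541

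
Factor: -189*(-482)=2^1*3^3*7^1*241^1=91098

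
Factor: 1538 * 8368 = 2^5 * 523^1 * 769^1 = 12869984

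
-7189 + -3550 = -10739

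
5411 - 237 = 5174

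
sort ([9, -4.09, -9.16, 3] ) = [-9.16, -4.09, 3, 9] 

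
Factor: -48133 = -1*127^1*379^1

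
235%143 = 92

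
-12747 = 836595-849342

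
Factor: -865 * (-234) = 2^1 * 3^2 * 5^1 * 13^1 * 173^1 = 202410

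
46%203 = 46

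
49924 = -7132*(-7)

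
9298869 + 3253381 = 12552250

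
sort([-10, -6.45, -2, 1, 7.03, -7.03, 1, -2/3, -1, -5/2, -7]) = [-10, -7.03, -7, -6.45, -5/2, -2, -1, -2/3, 1, 1, 7.03]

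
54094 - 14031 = 40063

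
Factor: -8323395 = -1*3^1*5^1*554893^1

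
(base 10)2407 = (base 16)967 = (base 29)2p0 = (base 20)607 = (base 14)c3d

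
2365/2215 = 473/443 ≈ 1.07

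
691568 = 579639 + 111929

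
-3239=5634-8873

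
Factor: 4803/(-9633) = -1*13^(-2)*19^(-1)*1601^1 = -1601/3211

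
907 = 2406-1499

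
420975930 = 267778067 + 153197863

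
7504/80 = 93 + 4/5 = 93.80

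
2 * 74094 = 148188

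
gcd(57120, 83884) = 4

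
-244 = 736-980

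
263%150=113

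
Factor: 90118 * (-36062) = -1 * 2^2 * 7^1 * 13^1 * 19^1 * 41^1 * 73^1 * 157^1 = -3249835316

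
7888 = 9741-1853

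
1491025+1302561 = 2793586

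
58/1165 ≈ 0.0498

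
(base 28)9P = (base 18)F7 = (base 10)277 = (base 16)115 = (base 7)544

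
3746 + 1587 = 5333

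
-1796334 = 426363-2222697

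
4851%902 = 341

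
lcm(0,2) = 0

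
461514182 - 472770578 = -11256396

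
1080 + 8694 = 9774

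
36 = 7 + 29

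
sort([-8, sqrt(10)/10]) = [-8, sqrt(10)/10]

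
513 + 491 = 1004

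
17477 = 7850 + 9627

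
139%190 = 139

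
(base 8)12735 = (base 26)877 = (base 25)8nm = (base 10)5597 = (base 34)4sl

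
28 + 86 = 114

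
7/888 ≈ 0.00788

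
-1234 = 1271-2505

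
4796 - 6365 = -1569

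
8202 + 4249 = 12451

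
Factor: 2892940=2^2*5^1*19^1*23^1*331^1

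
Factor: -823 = -1 * 823^1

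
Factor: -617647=-1 * 617647^1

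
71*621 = 44091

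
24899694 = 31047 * 802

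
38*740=28120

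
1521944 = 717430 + 804514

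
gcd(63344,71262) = 7918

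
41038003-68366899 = -27328896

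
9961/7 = 1423 = 1423.00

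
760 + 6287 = 7047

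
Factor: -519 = -1*3^1*173^1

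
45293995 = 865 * 52363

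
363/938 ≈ 0.387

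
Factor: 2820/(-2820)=-1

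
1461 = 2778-1317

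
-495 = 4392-4887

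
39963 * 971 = 38804073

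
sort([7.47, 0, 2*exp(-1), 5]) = [0, 2*exp(-1), 5, 7.47]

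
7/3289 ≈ 0.00213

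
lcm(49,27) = 1323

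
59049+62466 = 121515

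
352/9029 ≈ 0.0390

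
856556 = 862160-5604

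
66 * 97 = 6402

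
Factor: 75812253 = 3^1 * 11^1 * 2297341^1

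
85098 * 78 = 6637644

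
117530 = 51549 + 65981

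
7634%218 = 4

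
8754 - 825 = 7929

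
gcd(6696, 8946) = 18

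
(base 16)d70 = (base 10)3440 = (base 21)7gh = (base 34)2x6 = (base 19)9a1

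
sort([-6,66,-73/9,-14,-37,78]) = [-37,-14,-73/9,-6,66,78]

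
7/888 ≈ 0.00788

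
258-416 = -158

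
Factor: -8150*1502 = -1*2^2*5^2*163^1*751^1 = -12241300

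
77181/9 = 25727/3 ≈ 8575.67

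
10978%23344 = 10978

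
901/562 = 1 + 339/562 ≈ 1.60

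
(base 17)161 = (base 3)112112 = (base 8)610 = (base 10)392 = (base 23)h1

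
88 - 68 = 20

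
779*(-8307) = -6471153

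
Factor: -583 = -1*11^1*53^1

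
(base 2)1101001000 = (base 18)2ac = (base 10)840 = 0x348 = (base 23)1dc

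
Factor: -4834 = -1*2^1*2417^1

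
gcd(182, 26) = 26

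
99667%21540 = 13507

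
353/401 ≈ 0.880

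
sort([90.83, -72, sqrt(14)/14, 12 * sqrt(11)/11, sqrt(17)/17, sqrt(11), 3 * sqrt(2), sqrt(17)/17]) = [-72, sqrt(17)/17, sqrt(17)/17, sqrt(14)/14, sqrt(11), 12 * sqrt(11)/11, 3 * sqrt(2), 90.83]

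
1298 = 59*22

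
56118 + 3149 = 59267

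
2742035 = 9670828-6928793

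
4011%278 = 119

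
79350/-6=-13225=-13225.00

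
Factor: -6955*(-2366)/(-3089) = -1*2^1*5^1*7^1*13^3*107^1*3089^(-1) = -16455530/3089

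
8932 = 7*1276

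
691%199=94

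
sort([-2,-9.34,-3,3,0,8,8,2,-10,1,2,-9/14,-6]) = [-10,-9.34,-6,-3,-2,-9/14,0,1,2,2,3,8,8]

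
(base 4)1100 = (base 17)4c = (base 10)80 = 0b1010000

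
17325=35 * 495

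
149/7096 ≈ 0.0210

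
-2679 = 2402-5081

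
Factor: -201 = -1 * 3^1 * 67^1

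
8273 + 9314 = 17587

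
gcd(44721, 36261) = 9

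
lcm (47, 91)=4277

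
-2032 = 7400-9432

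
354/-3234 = -59/539 ≈ -0.109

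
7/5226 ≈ 0.00134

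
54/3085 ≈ 0.0175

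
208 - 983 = -775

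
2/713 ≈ 0.00281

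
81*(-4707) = -381267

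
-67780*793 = -53749540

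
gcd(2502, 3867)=3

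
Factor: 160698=2^1*3^1*26783^1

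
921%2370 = 921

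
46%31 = 15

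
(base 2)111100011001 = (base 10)3865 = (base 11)29a4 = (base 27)584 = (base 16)f19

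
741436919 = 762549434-21112515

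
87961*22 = 1935142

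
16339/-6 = -2723 - 1/6 ≈ -2723.17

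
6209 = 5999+210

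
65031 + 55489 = 120520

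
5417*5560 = 30118520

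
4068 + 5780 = 9848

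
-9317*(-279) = 2599443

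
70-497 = -427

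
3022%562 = 212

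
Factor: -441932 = -1*2^2*17^1*67^1*97^1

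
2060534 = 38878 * 53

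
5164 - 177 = 4987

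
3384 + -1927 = 1457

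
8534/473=18+20/473 ≈ 18.04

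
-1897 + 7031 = 5134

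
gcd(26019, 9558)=531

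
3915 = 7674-3759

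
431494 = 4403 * 98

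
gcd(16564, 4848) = 404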